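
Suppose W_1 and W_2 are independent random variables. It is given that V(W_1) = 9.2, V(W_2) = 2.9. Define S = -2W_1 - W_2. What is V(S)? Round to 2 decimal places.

39.70

By independence, V(S) = (-2)²V(W_1) + (-1)²V(W_2)
= (-2)²·9.2 + (-1)²·2.9 = 39.7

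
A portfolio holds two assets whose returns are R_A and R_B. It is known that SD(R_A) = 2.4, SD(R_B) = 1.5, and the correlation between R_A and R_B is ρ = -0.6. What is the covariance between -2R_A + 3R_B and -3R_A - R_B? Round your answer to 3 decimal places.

Var(R_A) = (2.4)² = 5.76;  Var(R_B) = (1.5)² = 2.25
Cov(R_A,R_B) = ρ·SD(R_A)·SD(R_B) = -0.6·2.4·1.5 = -2.16
Cov(-2R_A + 3R_B, -3R_A - R_B) = (-2)(-3)Var(R_A) + (3)(-1)Var(R_B) + [(-2)(-1) + (3)(-3)]Cov(R_A,R_B)
= 6·5.76 + -3·2.25 + -7·-2.16 = 42.93

42.930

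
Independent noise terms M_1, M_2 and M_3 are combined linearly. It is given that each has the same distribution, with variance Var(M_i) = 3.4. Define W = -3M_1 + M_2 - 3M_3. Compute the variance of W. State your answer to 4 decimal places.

64.6000

By independence, Var(W) = (-3)²Var(M_1) + (1)²Var(M_2) + (-3)²Var(M_3)
= (-3)²·3.4 + (1)²·3.4 + (-3)²·3.4 = 64.6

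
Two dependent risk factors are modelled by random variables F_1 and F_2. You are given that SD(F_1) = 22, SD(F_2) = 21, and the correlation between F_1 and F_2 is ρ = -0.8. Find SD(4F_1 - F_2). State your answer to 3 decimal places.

var(F_1) = (22)² = 484;  var(F_2) = (21)² = 441
cov(F_1,F_2) = ρ·SD(F_1)·SD(F_2) = -0.8·22·21 = -369.6
var(4F_1 - F_2) = (4)²·var(F_1) + (-1)²·var(F_2) + 2·(4)·(-1)·cov(F_1,F_2)
= 16·484 + 1·441 + -8·-369.6 = 11141.8
SD(4F_1 - F_2) = √11141.8 ≈ 105.555

105.555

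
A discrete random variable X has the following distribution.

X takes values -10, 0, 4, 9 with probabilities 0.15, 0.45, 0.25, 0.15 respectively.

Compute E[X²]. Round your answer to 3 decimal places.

E[X²] = (-10)²(0.15) + (0)²(0.45) + (4)²(0.25) + (9)²(0.15) = 31.15

31.150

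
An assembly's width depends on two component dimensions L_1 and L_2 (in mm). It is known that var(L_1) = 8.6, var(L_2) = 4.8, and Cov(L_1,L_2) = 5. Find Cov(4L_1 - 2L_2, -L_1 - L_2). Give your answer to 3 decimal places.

Cov(4L_1 - 2L_2, -L_1 - L_2) = (4)(-1)var(L_1) + (-2)(-1)var(L_2) + [(4)(-1) + (-2)(-1)]Cov(L_1,L_2)
= -4·8.6 + 2·4.8 + -2·5 = -34.8

-34.800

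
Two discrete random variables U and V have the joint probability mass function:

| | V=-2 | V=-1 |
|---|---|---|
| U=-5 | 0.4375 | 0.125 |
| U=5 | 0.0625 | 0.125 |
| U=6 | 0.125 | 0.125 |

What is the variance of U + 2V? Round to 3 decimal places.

E[U] = -0.375,  E[V] = -1.625,  E[UV] = 1.5
Var(U) = 27.75 − (-0.375)² = 27.609375;  Var(V) = 2.875 − (-1.625)² = 0.234375
cov(U,V) = 1.5 − (-0.375)(-1.625) = 0.890625
Var(U + 2V) = (1)²·27.609375 + (2)²·0.234375 + 2·(1)·(2)·0.890625 = 32.109375

32.109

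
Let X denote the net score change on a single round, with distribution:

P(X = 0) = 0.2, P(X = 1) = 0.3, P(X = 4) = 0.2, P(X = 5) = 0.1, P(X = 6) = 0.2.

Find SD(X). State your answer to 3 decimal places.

E[X] = (0)(0.2) + (1)(0.3) + (4)(0.2) + (5)(0.1) + (6)(0.2) = 2.8
E[X²] = (0)²(0.2) + (1)²(0.3) + (4)²(0.2) + (5)²(0.1) + (6)²(0.2) = 13.2
Var(X) = E[X²] − (E[X])² = 13.2 − (2.8)² = 5.36
SD(X) = √5.36 ≈ 2.315

2.315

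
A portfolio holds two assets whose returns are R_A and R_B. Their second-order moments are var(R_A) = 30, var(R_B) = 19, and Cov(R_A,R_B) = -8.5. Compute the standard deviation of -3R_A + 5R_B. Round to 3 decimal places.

var(-3R_A + 5R_B) = (-3)²·var(R_A) + (5)²·var(R_B) + 2·(-3)·(5)·Cov(R_A,R_B)
= 9·30 + 25·19 + -30·-8.5 = 1000
SD(-3R_A + 5R_B) = √1000 ≈ 31.623

31.623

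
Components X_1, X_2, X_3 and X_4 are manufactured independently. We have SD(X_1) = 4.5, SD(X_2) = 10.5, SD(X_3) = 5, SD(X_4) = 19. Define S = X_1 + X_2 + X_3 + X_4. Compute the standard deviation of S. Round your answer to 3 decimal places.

var(X_1) = 20.25, var(X_2) = 110.25, var(X_3) = 25, var(X_4) = 361
By independence, var(S) = (1)²var(X_1) + (1)²var(X_2) + (1)²var(X_3) + (1)²var(X_4)
= (1)²·20.25 + (1)²·110.25 + (1)²·25 + (1)²·361 = 516.5
SD(S) = √516.5 ≈ 22.727

22.727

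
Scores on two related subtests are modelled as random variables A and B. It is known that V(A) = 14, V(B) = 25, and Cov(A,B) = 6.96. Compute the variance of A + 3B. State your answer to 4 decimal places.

280.7600

V(A + 3B) = (1)²·V(A) + (3)²·V(B) + 2·(1)·(3)·Cov(A,B)
= 1·14 + 9·25 + 6·6.96 = 280.76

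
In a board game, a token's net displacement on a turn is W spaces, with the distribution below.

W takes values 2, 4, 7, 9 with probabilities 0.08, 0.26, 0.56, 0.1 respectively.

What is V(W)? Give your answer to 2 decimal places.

E[W] = (2)(0.08) + (4)(0.26) + (7)(0.56) + (9)(0.1) = 6.02
E[W²] = (2)²(0.08) + (4)²(0.26) + (7)²(0.56) + (9)²(0.1) = 40.02
V(W) = E[W²] − (E[W])² = 40.02 − (6.02)² = 3.7796

3.78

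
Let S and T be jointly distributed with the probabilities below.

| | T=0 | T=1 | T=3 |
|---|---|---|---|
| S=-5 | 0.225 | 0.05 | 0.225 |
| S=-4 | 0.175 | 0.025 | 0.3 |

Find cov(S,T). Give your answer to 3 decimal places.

0.100

E[S] = -4.5,  E[T] = 1.65
E[ST] = -7.325
cov(S,T) = E[ST] − E[S]E[T] = -7.325 − (-4.5)(1.65) = 0.1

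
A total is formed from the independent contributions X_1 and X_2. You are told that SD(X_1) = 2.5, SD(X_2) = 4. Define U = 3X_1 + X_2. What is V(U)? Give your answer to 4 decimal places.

72.2500

V(X_1) = 6.25, V(X_2) = 16
By independence, V(U) = (3)²V(X_1) + (1)²V(X_2)
= (3)²·6.25 + (1)²·16 = 72.25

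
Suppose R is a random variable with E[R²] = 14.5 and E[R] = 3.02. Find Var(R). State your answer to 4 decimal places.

Var(R) = 14.5 − (3.02)² = 5.3796

5.3796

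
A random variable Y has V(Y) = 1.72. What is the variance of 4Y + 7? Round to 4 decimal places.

V(4Y + 7) = (4)²·V(Y) = 16·1.72 = 27.52

27.5200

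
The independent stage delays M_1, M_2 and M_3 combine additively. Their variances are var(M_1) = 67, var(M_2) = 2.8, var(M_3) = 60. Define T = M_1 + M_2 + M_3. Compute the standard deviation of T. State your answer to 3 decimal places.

By independence, var(T) = (1)²var(M_1) + (1)²var(M_2) + (1)²var(M_3)
= (1)²·67 + (1)²·2.8 + (1)²·60 = 129.8
σ(T) = √129.8 ≈ 11.393

11.393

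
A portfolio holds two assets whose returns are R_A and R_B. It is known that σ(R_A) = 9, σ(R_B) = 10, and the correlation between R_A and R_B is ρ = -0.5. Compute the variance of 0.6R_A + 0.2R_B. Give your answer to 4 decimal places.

var(R_A) = (9)² = 81;  var(R_B) = (10)² = 100
Cov(R_A,R_B) = ρ·σ(R_A)·σ(R_B) = -0.5·9·10 = -45
var(0.6R_A + 0.2R_B) = (0.6)²·var(R_A) + (0.2)²·var(R_B) + 2·(0.6)·(0.2)·Cov(R_A,R_B)
= 0.36·81 + 0.04·100 + 0.24·-45 = 22.36

22.3600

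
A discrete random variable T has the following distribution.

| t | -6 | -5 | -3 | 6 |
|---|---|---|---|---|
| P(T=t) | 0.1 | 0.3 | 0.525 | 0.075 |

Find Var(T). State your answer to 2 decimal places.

8.12

E[T] = (-6)(0.1) + (-5)(0.3) + (-3)(0.525) + (6)(0.075) = -3.225
E[T²] = (-6)²(0.1) + (-5)²(0.3) + (-3)²(0.525) + (6)²(0.075) = 18.525
Var(T) = E[T²] − (E[T])² = 18.525 − (-3.225)² = 8.124375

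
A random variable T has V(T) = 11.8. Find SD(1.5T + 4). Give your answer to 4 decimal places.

5.1527

V(1.5T + 4) = (1.5)²·11.8 = 26.55
SD(1.5T + 4) = √26.55 ≈ 5.1527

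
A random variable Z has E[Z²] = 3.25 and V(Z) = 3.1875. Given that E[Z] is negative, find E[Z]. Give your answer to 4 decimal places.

(E[Z])² = E[Z²] − V(Z) = 3.25 − 3.1875 = 0.0625
E[Z] = −√0.0625 = -0.25

-0.2500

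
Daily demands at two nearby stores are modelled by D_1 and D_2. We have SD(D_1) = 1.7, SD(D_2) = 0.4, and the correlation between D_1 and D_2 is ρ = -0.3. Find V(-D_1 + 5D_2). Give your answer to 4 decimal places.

8.9300

V(D_1) = (1.7)² = 2.89;  V(D_2) = (0.4)² = 0.16
cov(D_1,D_2) = ρ·SD(D_1)·SD(D_2) = -0.3·1.7·0.4 = -0.204
V(-D_1 + 5D_2) = (-1)²·V(D_1) + (5)²·V(D_2) + 2·(-1)·(5)·cov(D_1,D_2)
= 1·2.89 + 25·0.16 + -10·-0.204 = 8.93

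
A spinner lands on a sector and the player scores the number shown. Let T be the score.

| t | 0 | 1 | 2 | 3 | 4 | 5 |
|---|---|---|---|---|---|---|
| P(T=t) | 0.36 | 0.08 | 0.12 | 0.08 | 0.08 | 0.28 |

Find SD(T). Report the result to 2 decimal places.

2.09

E[T] = (0)(0.36) + (1)(0.08) + (2)(0.12) + (3)(0.08) + (4)(0.08) + (5)(0.28) = 2.28
E[T²] = (0)²(0.36) + (1)²(0.08) + (2)²(0.12) + (3)²(0.08) + (4)²(0.08) + (5)²(0.28) = 9.56
V(T) = E[T²] − (E[T])² = 9.56 − (2.28)² = 4.3616
SD(T) = √4.3616 ≈ 2.09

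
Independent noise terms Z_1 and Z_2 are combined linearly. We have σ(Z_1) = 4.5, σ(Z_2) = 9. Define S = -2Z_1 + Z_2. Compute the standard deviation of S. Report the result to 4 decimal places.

12.7279

Var(Z_1) = 20.25, Var(Z_2) = 81
By independence, Var(S) = (-2)²Var(Z_1) + (1)²Var(Z_2)
= (-2)²·20.25 + (1)²·81 = 162
σ(S) = √162 ≈ 12.7279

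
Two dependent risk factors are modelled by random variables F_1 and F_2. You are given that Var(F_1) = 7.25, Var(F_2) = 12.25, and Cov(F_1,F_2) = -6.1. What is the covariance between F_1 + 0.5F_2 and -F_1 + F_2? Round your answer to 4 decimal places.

-4.1750

Cov(F_1 + 0.5F_2, -F_1 + F_2) = (1)(-1)Var(F_1) + (0.5)(1)Var(F_2) + [(1)(1) + (0.5)(-1)]Cov(F_1,F_2)
= -1·7.25 + 0.5·12.25 + 0.5·-6.1 = -4.175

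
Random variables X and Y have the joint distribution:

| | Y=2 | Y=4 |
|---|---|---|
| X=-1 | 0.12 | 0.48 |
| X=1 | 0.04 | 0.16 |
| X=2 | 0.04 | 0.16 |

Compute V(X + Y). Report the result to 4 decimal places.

E[X] = 0,  E[Y] = 3.6,  E[XY] = 0
V(X) = 1.6 − (0)² = 1.6;  V(Y) = 13.6 − (3.6)² = 0.64
Cov(X,Y) = 0 − (0)(3.6) = 0
V(X + Y) = (1)²·1.6 + (1)²·0.64 + 2·(1)·(1)·0 = 2.24

2.2400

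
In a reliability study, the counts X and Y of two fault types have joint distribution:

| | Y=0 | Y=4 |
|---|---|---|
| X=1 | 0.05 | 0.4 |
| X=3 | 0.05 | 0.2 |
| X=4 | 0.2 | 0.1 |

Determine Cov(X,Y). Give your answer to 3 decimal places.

E[X] = 2.4,  E[Y] = 2.8
E[XY] = 5.6
Cov(X,Y) = E[XY] − E[X]E[Y] = 5.6 − (2.4)(2.8) = -1.12

-1.120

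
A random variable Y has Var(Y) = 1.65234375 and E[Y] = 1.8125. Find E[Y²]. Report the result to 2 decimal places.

E[Y²] = Var(Y) + (E[Y])² = 1.65234375 + (1.8125)² = 4.9375

4.94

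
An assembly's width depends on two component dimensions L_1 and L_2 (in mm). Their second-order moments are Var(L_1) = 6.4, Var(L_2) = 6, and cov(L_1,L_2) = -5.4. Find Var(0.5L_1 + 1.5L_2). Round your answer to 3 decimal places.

7.000

Var(0.5L_1 + 1.5L_2) = (0.5)²·Var(L_1) + (1.5)²·Var(L_2) + 2·(0.5)·(1.5)·cov(L_1,L_2)
= 0.25·6.4 + 2.25·6 + 1.5·-5.4 = 7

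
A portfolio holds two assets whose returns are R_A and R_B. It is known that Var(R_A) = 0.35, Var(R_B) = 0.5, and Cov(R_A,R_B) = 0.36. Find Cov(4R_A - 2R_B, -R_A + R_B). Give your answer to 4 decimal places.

-0.2400

Cov(4R_A - 2R_B, -R_A + R_B) = (4)(-1)Var(R_A) + (-2)(1)Var(R_B) + [(4)(1) + (-2)(-1)]Cov(R_A,R_B)
= -4·0.35 + -2·0.5 + 6·0.36 = -0.24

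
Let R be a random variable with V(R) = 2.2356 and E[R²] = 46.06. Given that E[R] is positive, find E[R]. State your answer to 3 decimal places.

6.620

(E[R])² = E[R²] − V(R) = 46.06 − 2.2356 = 43.8244
E[R] = √43.8244 = 6.62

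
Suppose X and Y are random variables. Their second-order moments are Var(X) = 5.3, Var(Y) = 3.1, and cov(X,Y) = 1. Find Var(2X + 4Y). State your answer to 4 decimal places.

86.8000

Var(2X + 4Y) = (2)²·Var(X) + (4)²·Var(Y) + 2·(2)·(4)·cov(X,Y)
= 4·5.3 + 16·3.1 + 16·1 = 86.8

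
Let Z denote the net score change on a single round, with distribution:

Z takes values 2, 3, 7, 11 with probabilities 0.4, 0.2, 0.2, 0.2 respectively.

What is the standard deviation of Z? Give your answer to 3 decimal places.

3.521

E[Z] = (2)(0.4) + (3)(0.2) + (7)(0.2) + (11)(0.2) = 5
E[Z²] = (2)²(0.4) + (3)²(0.2) + (7)²(0.2) + (11)²(0.2) = 37.4
V(Z) = E[Z²] − (E[Z])² = 37.4 − (5)² = 12.4
σ(Z) = √12.4 ≈ 3.521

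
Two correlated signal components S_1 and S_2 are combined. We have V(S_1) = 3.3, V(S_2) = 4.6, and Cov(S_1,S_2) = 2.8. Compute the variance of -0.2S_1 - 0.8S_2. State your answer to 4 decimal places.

V(-0.2S_1 - 0.8S_2) = (-0.2)²·V(S_1) + (-0.8)²·V(S_2) + 2·(-0.2)·(-0.8)·Cov(S_1,S_2)
= 0.04·3.3 + 0.64·4.6 + 0.32·2.8 = 3.972

3.9720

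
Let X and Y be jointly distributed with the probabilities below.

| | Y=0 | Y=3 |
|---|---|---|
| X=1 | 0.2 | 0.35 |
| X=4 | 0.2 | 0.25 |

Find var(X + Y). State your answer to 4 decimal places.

4.0275

E[X] = 2.35,  E[Y] = 1.8,  E[XY] = 4.05
var(X) = 7.75 − (2.35)² = 2.2275;  var(Y) = 5.4 − (1.8)² = 2.16
Cov(X,Y) = 4.05 − (2.35)(1.8) = -0.18
var(X + Y) = (1)²·2.2275 + (1)²·2.16 + 2·(1)·(1)·-0.18 = 4.0275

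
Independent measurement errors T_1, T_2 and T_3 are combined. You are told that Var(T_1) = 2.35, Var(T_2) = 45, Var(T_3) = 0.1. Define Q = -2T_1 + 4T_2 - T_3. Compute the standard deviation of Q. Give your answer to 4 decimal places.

27.0093

By independence, Var(Q) = (-2)²Var(T_1) + (4)²Var(T_2) + (-1)²Var(T_3)
= (-2)²·2.35 + (4)²·45 + (-1)²·0.1 = 729.5
sd(Q) = √729.5 ≈ 27.0093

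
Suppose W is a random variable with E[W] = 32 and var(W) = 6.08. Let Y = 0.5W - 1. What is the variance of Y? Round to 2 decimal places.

1.52

var(0.5W - 1) = (0.5)²·var(W) = 0.25·6.08 = 1.52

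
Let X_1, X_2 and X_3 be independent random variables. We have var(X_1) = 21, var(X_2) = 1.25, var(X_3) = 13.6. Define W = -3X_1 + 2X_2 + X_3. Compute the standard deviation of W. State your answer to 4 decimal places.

14.4083

By independence, var(W) = (-3)²var(X_1) + (2)²var(X_2) + (1)²var(X_3)
= (-3)²·21 + (2)²·1.25 + (1)²·13.6 = 207.6
sd(W) = √207.6 ≈ 14.4083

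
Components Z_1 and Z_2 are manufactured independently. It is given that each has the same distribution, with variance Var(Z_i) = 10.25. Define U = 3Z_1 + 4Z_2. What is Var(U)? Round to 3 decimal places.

256.250

By independence, Var(U) = (3)²Var(Z_1) + (4)²Var(Z_2)
= (3)²·10.25 + (4)²·10.25 = 256.25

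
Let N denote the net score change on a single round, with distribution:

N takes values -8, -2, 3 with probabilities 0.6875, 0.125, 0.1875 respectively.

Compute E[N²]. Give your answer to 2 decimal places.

46.19

E[N²] = (-8)²(0.6875) + (-2)²(0.125) + (3)²(0.1875) = 46.1875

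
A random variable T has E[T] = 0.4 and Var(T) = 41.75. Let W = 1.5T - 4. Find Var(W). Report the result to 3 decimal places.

93.938

Var(1.5T - 4) = (1.5)²·Var(T) = 2.25·41.75 = 93.9375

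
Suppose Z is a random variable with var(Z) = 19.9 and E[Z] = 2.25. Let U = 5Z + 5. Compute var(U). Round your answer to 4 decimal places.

var(5Z + 5) = (5)²·var(Z) = 25·19.9 = 497.5

497.5000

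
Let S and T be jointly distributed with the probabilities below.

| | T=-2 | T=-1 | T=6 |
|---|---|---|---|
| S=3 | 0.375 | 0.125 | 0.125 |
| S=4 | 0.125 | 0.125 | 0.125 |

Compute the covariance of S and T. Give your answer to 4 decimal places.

E[S] = 3.375,  E[T] = 0.25
E[ST] = 1.125
Cov(S,T) = E[ST] − E[S]E[T] = 1.125 − (3.375)(0.25) = 0.28125

0.2813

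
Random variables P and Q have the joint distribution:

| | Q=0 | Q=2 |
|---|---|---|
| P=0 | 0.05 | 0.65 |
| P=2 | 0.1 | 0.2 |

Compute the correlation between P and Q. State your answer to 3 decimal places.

-0.336

E[P] = 0.6,  E[Q] = 1.7
E[PQ] = 0.8
cov(P,Q) = E[PQ] − E[P]E[Q] = 0.8 − (0.6)(1.7) = -0.22
Var(P) = 0.84,  Var(Q) = 0.51
ρ = -0.22 / √(0.84·0.51) ≈ -0.336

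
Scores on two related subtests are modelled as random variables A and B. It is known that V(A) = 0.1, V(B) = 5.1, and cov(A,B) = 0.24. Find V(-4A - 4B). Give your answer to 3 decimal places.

90.880

V(-4A - 4B) = (-4)²·V(A) + (-4)²·V(B) + 2·(-4)·(-4)·cov(A,B)
= 16·0.1 + 16·5.1 + 32·0.24 = 90.88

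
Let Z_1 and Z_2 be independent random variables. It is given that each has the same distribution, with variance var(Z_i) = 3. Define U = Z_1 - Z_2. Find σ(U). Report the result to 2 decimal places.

By independence, var(U) = (1)²var(Z_1) + (-1)²var(Z_2)
= (1)²·3 + (-1)²·3 = 6
σ(U) = √6 ≈ 2.45

2.45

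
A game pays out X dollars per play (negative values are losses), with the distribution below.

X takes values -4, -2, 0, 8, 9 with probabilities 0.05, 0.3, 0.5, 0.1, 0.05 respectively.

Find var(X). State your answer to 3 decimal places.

E[X] = (-4)(0.05) + (-2)(0.3) + (0)(0.5) + (8)(0.1) + (9)(0.05) = 0.45
E[X²] = (-4)²(0.05) + (-2)²(0.3) + (0)²(0.5) + (8)²(0.1) + (9)²(0.05) = 12.45
var(X) = E[X²] − (E[X])² = 12.45 − (0.45)² = 12.2475

12.248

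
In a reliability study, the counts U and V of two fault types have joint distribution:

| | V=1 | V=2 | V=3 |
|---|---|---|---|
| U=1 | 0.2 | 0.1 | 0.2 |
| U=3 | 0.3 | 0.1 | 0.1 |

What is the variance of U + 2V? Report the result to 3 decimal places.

3.240

E[U] = 2,  E[V] = 1.8,  E[UV] = 3.4
Var(U) = 5 − (2)² = 1;  Var(V) = 4 − (1.8)² = 0.76
Cov(U,V) = 3.4 − (2)(1.8) = -0.2
Var(U + 2V) = (1)²·1 + (2)²·0.76 + 2·(1)·(2)·-0.2 = 3.24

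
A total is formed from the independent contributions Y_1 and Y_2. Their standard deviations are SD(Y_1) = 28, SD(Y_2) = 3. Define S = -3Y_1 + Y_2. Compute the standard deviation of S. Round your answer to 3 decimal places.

84.054

Var(Y_1) = 784, Var(Y_2) = 9
By independence, Var(S) = (-3)²Var(Y_1) + (1)²Var(Y_2)
= (-3)²·784 + (1)²·9 = 7065
SD(S) = √7065 ≈ 84.054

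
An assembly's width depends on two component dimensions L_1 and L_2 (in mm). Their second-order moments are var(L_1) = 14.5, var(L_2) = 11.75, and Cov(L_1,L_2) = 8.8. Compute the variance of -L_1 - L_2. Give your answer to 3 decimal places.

var(-L_1 - L_2) = (-1)²·var(L_1) + (-1)²·var(L_2) + 2·(-1)·(-1)·Cov(L_1,L_2)
= 1·14.5 + 1·11.75 + 2·8.8 = 43.85

43.850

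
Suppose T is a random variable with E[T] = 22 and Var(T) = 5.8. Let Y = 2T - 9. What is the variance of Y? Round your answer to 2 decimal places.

Var(2T - 9) = (2)²·Var(T) = 4·5.8 = 23.2

23.20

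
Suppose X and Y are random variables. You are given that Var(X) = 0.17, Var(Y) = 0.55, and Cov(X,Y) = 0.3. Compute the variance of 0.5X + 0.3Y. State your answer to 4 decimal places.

0.1820

Var(0.5X + 0.3Y) = (0.5)²·Var(X) + (0.3)²·Var(Y) + 2·(0.5)·(0.3)·Cov(X,Y)
= 0.25·0.17 + 0.09·0.55 + 0.3·0.3 = 0.182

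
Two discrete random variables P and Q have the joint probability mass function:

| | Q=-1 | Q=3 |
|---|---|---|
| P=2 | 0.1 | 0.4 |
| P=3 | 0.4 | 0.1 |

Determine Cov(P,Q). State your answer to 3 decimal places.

E[P] = 2.5,  E[Q] = 1
E[PQ] = 1.9
Cov(P,Q) = E[PQ] − E[P]E[Q] = 1.9 − (2.5)(1) = -0.6

-0.600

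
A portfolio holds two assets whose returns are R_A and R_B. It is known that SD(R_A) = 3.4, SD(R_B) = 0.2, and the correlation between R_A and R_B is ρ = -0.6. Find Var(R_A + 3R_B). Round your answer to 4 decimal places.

Var(R_A) = (3.4)² = 11.56;  Var(R_B) = (0.2)² = 0.04
Cov(R_A,R_B) = ρ·SD(R_A)·SD(R_B) = -0.6·3.4·0.2 = -0.408
Var(R_A + 3R_B) = (1)²·Var(R_A) + (3)²·Var(R_B) + 2·(1)·(3)·Cov(R_A,R_B)
= 1·11.56 + 9·0.04 + 6·-0.408 = 9.472

9.4720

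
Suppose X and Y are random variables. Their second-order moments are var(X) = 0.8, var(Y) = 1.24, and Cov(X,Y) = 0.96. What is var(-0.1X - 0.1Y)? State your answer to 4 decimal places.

0.0396

var(-0.1X - 0.1Y) = (-0.1)²·var(X) + (-0.1)²·var(Y) + 2·(-0.1)·(-0.1)·Cov(X,Y)
= 0.01·0.8 + 0.01·1.24 + 0.02·0.96 = 0.0396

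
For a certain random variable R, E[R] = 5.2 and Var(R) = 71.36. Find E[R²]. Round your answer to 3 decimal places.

E[R²] = Var(R) + (E[R])² = 71.36 + (5.2)² = 98.4

98.400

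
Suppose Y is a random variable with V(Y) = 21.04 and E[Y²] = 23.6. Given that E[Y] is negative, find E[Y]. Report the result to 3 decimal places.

(E[Y])² = E[Y²] − V(Y) = 23.6 − 21.04 = 2.56
E[Y] = −√2.56 = -1.6

-1.600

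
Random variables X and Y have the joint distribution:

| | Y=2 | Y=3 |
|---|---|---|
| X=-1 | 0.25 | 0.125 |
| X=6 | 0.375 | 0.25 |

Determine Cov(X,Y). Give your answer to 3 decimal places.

0.109

E[X] = 3.375,  E[Y] = 2.375
E[XY] = 8.125
Cov(X,Y) = E[XY] − E[X]E[Y] = 8.125 − (3.375)(2.375) = 0.109375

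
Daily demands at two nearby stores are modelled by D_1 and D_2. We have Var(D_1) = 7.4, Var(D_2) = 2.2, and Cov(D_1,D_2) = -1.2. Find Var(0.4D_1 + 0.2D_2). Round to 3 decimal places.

1.080

Var(0.4D_1 + 0.2D_2) = (0.4)²·Var(D_1) + (0.2)²·Var(D_2) + 2·(0.4)·(0.2)·Cov(D_1,D_2)
= 0.16·7.4 + 0.04·2.2 + 0.16·-1.2 = 1.08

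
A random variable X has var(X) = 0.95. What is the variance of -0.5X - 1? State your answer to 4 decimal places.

0.2375

var(-0.5X - 1) = (-0.5)²·var(X) = 0.25·0.95 = 0.2375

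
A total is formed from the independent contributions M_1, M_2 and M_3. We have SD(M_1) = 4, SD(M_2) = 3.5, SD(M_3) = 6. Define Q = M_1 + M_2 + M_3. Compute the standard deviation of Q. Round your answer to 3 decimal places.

8.016

Var(M_1) = 16, Var(M_2) = 12.25, Var(M_3) = 36
By independence, Var(Q) = (1)²Var(M_1) + (1)²Var(M_2) + (1)²Var(M_3)
= (1)²·16 + (1)²·12.25 + (1)²·36 = 64.25
SD(Q) = √64.25 ≈ 8.016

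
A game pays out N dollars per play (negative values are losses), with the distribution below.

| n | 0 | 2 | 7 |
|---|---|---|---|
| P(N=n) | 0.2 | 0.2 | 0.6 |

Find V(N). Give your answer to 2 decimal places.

9.04

E[N] = (0)(0.2) + (2)(0.2) + (7)(0.6) = 4.6
E[N²] = (0)²(0.2) + (2)²(0.2) + (7)²(0.6) = 30.2
V(N) = E[N²] − (E[N])² = 30.2 − (4.6)² = 9.04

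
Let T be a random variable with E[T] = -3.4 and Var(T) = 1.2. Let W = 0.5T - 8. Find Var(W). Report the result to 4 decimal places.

Var(0.5T - 8) = (0.5)²·Var(T) = 0.25·1.2 = 0.3

0.3000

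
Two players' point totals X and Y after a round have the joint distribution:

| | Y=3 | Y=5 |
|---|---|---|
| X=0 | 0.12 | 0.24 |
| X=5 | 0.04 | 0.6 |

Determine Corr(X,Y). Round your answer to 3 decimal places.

0.355

E[X] = 3.2,  E[Y] = 4.68
E[XY] = 15.6
Cov(X,Y) = E[XY] − E[X]E[Y] = 15.6 − (3.2)(4.68) = 0.624
Var(X) = 5.76,  Var(Y) = 0.5376
ρ = 0.624 / √(5.76·0.5376) ≈ 0.355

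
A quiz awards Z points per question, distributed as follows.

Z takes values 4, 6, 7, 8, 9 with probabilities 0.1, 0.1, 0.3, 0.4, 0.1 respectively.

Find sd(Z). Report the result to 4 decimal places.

E[Z] = (4)(0.1) + (6)(0.1) + (7)(0.3) + (8)(0.4) + (9)(0.1) = 7.2
E[Z²] = (4)²(0.1) + (6)²(0.1) + (7)²(0.3) + (8)²(0.4) + (9)²(0.1) = 53.6
Var(Z) = E[Z²] − (E[Z])² = 53.6 − (7.2)² = 1.76
sd(Z) = √1.76 ≈ 1.3266

1.3266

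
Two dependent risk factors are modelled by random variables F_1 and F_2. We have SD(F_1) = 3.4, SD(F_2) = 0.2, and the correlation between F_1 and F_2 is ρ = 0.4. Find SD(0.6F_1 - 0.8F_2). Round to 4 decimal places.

1.9814

Var(F_1) = (3.4)² = 11.56;  Var(F_2) = (0.2)² = 0.04
cov(F_1,F_2) = ρ·SD(F_1)·SD(F_2) = 0.4·3.4·0.2 = 0.272
Var(0.6F_1 - 0.8F_2) = (0.6)²·Var(F_1) + (-0.8)²·Var(F_2) + 2·(0.6)·(-0.8)·cov(F_1,F_2)
= 0.36·11.56 + 0.64·0.04 + -0.96·0.272 = 3.92608
SD(0.6F_1 - 0.8F_2) = √3.92608 ≈ 1.9814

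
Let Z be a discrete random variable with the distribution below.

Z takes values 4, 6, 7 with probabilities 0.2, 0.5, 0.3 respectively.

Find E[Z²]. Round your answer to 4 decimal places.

E[Z²] = (4)²(0.2) + (6)²(0.5) + (7)²(0.3) = 35.9

35.9000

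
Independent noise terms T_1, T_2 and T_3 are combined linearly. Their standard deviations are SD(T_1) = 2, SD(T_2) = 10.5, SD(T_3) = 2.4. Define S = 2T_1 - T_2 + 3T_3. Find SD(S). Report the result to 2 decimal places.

V(T_1) = 4, V(T_2) = 110.25, V(T_3) = 5.76
By independence, V(S) = (2)²V(T_1) + (-1)²V(T_2) + (3)²V(T_3)
= (2)²·4 + (-1)²·110.25 + (3)²·5.76 = 178.09
SD(S) = √178.09 ≈ 13.35

13.35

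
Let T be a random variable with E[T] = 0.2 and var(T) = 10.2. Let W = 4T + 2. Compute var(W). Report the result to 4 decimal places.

163.2000

var(4T + 2) = (4)²·var(T) = 16·10.2 = 163.2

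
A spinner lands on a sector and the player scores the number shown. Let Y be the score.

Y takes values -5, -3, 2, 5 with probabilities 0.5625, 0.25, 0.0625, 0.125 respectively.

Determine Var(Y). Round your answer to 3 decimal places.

11.777

E[Y] = (-5)(0.5625) + (-3)(0.25) + (2)(0.0625) + (5)(0.125) = -2.8125
E[Y²] = (-5)²(0.5625) + (-3)²(0.25) + (2)²(0.0625) + (5)²(0.125) = 19.6875
Var(Y) = E[Y²] − (E[Y])² = 19.6875 − (-2.8125)² = 11.77734375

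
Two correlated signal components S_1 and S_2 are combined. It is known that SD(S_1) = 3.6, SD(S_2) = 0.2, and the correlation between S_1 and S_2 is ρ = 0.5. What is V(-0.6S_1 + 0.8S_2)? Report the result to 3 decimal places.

4.346

V(S_1) = (3.6)² = 12.96;  V(S_2) = (0.2)² = 0.04
Cov(S_1,S_2) = ρ·SD(S_1)·SD(S_2) = 0.5·3.6·0.2 = 0.36
V(-0.6S_1 + 0.8S_2) = (-0.6)²·V(S_1) + (0.8)²·V(S_2) + 2·(-0.6)·(0.8)·Cov(S_1,S_2)
= 0.36·12.96 + 0.64·0.04 + -0.96·0.36 = 4.3456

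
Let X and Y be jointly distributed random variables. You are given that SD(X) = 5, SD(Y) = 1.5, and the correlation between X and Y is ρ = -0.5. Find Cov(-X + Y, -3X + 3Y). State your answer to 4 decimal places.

var(X) = (5)² = 25;  var(Y) = (1.5)² = 2.25
Cov(X,Y) = ρ·SD(X)·SD(Y) = -0.5·5·1.5 = -3.75
Cov(-X + Y, -3X + 3Y) = (-1)(-3)var(X) + (1)(3)var(Y) + [(-1)(3) + (1)(-3)]Cov(X,Y)
= 3·25 + 3·2.25 + -6·-3.75 = 104.25

104.2500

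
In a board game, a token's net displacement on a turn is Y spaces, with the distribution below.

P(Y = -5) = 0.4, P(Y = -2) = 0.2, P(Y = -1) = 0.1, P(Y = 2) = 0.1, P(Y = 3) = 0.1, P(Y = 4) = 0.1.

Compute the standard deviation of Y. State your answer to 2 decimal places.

3.35

E[Y] = (-5)(0.4) + (-2)(0.2) + (-1)(0.1) + (2)(0.1) + (3)(0.1) + (4)(0.1) = -1.6
E[Y²] = (-5)²(0.4) + (-2)²(0.2) + (-1)²(0.1) + (2)²(0.1) + (3)²(0.1) + (4)²(0.1) = 13.8
var(Y) = E[Y²] − (E[Y])² = 13.8 − (-1.6)² = 11.24
SD(Y) = √11.24 ≈ 3.35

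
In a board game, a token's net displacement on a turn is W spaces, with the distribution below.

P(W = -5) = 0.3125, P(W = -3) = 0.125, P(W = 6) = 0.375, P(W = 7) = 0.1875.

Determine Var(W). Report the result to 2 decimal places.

E[W] = (-5)(0.3125) + (-3)(0.125) + (6)(0.375) + (7)(0.1875) = 1.625
E[W²] = (-5)²(0.3125) + (-3)²(0.125) + (6)²(0.375) + (7)²(0.1875) = 31.625
Var(W) = E[W²] − (E[W])² = 31.625 − (1.625)² = 28.984375

28.98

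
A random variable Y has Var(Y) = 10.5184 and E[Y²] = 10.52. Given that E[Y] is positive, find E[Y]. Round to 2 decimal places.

0.04

(E[Y])² = E[Y²] − Var(Y) = 10.52 − 10.5184 = 0.0016
E[Y] = √0.0016 = 0.04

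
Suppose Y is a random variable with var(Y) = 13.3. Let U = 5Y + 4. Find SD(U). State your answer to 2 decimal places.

18.23

var(5Y + 4) = (5)²·13.3 = 332.5
SD(U) = √332.5 ≈ 18.23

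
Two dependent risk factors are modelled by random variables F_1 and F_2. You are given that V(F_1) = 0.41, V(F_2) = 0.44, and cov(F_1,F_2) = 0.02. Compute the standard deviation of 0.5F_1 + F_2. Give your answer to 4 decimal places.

0.7500

V(0.5F_1 + F_2) = (0.5)²·V(F_1) + (1)²·V(F_2) + 2·(0.5)·(1)·cov(F_1,F_2)
= 0.25·0.41 + 1·0.44 + 1·0.02 = 0.5625
SD(0.5F_1 + F_2) = √0.5625 ≈ 0.7500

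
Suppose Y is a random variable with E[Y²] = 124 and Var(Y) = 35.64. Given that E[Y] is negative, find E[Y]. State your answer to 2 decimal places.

-9.40

(E[Y])² = E[Y²] − Var(Y) = 124 − 35.64 = 88.36
E[Y] = −√88.36 = -9.4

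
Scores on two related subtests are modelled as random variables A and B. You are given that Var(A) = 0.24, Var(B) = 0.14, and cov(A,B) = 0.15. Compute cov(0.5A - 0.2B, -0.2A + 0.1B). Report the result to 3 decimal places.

cov(0.5A - 0.2B, -0.2A + 0.1B) = (0.5)(-0.2)Var(A) + (-0.2)(0.1)Var(B) + [(0.5)(0.1) + (-0.2)(-0.2)]cov(A,B)
= -0.1·0.24 + -0.02·0.14 + 0.09·0.15 = -0.0133

-0.013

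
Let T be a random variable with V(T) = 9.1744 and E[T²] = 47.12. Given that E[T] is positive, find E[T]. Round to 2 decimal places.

(E[T])² = E[T²] − V(T) = 47.12 − 9.1744 = 37.9456
E[T] = √37.9456 = 6.16

6.16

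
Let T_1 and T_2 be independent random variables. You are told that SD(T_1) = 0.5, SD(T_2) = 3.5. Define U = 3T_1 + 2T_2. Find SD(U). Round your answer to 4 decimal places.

7.1589

Var(T_1) = 0.25, Var(T_2) = 12.25
By independence, Var(U) = (3)²Var(T_1) + (2)²Var(T_2)
= (3)²·0.25 + (2)²·12.25 = 51.25
SD(U) = √51.25 ≈ 7.1589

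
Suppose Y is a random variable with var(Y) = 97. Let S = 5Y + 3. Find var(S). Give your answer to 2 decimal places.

var(5Y + 3) = (5)²·var(Y) = 25·97 = 2425

2425.00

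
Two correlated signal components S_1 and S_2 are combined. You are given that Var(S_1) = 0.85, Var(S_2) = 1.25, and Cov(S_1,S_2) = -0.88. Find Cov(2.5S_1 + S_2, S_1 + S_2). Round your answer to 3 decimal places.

Cov(2.5S_1 + S_2, S_1 + S_2) = (2.5)(1)Var(S_1) + (1)(1)Var(S_2) + [(2.5)(1) + (1)(1)]Cov(S_1,S_2)
= 2.5·0.85 + 1·1.25 + 3.5·-0.88 = 0.295

0.295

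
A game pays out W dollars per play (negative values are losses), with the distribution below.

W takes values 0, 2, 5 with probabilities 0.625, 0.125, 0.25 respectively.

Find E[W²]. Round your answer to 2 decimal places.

6.75

E[W²] = (0)²(0.625) + (2)²(0.125) + (5)²(0.25) = 6.75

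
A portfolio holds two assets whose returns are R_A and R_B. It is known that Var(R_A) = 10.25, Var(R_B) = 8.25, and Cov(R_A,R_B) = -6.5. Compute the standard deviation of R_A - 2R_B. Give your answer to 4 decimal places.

Var(R_A - 2R_B) = (1)²·Var(R_A) + (-2)²·Var(R_B) + 2·(1)·(-2)·Cov(R_A,R_B)
= 1·10.25 + 4·8.25 + -4·-6.5 = 69.25
SD(R_A - 2R_B) = √69.25 ≈ 8.3217

8.3217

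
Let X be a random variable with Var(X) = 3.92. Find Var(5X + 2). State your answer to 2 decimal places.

98.00

Var(5X + 2) = (5)²·Var(X) = 25·3.92 = 98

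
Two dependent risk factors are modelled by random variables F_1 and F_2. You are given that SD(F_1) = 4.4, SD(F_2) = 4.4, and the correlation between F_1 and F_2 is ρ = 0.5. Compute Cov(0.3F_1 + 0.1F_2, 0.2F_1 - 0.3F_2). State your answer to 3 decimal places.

-0.097

Var(F_1) = (4.4)² = 19.36;  Var(F_2) = (4.4)² = 19.36
Cov(F_1,F_2) = ρ·SD(F_1)·SD(F_2) = 0.5·4.4·4.4 = 9.68
Cov(0.3F_1 + 0.1F_2, 0.2F_1 - 0.3F_2) = (0.3)(0.2)Var(F_1) + (0.1)(-0.3)Var(F_2) + [(0.3)(-0.3) + (0.1)(0.2)]Cov(F_1,F_2)
= 0.06·19.36 + -0.03·19.36 + -0.07·9.68 = -0.0968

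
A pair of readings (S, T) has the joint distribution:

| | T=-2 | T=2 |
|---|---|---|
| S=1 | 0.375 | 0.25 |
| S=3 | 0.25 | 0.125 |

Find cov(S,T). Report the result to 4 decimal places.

-0.1250

E[S] = 1.75,  E[T] = -0.5
E[ST] = -1
cov(S,T) = E[ST] − E[S]E[T] = -1 − (1.75)(-0.5) = -0.125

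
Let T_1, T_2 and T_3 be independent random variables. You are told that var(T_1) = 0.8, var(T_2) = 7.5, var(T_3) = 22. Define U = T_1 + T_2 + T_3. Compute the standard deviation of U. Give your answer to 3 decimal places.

By independence, var(U) = (1)²var(T_1) + (1)²var(T_2) + (1)²var(T_3)
= (1)²·0.8 + (1)²·7.5 + (1)²·22 = 30.3
SD(U) = √30.3 ≈ 5.505

5.505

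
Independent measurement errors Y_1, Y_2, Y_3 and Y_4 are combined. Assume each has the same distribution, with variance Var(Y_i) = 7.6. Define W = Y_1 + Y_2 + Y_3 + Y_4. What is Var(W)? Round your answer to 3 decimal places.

30.400

By independence, Var(W) = (1)²Var(Y_1) + (1)²Var(Y_2) + (1)²Var(Y_3) + (1)²Var(Y_4)
= (1)²·7.6 + (1)²·7.6 + (1)²·7.6 + (1)²·7.6 = 30.4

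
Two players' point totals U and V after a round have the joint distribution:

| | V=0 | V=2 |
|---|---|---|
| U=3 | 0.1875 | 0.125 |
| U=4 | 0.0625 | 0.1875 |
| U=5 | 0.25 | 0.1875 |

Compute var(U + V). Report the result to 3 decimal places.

E[U] = 4.125,  E[V] = 1,  E[UV] = 4.125
var(U) = 17.75 − (4.125)² = 0.734375;  var(V) = 2 − (1)² = 1
Cov(U,V) = 4.125 − (4.125)(1) = 0
var(U + V) = (1)²·0.734375 + (1)²·1 + 2·(1)·(1)·0 = 1.734375

1.734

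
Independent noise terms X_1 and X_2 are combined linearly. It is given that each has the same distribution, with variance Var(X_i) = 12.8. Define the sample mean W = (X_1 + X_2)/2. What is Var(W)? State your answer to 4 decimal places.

6.4000

By independence, Var(W) = (0.5)²Var(X_1) + (0.5)²Var(X_2)
= (0.5)²·12.8 + (0.5)²·12.8 = 6.4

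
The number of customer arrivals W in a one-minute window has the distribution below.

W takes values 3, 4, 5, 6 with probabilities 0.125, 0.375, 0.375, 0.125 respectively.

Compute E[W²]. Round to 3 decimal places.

E[W²] = (3)²(0.125) + (4)²(0.375) + (5)²(0.375) + (6)²(0.125) = 21

21.000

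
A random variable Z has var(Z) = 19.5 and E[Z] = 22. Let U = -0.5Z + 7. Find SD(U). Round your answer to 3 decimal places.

2.208

var(-0.5Z + 7) = (-0.5)²·19.5 = 4.875
SD(U) = √4.875 ≈ 2.208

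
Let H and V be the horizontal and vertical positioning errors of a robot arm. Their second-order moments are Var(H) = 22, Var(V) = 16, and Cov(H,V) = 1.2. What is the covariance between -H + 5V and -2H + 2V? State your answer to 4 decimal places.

Cov(-H + 5V, -2H + 2V) = (-1)(-2)Var(H) + (5)(2)Var(V) + [(-1)(2) + (5)(-2)]Cov(H,V)
= 2·22 + 10·16 + -12·1.2 = 189.6

189.6000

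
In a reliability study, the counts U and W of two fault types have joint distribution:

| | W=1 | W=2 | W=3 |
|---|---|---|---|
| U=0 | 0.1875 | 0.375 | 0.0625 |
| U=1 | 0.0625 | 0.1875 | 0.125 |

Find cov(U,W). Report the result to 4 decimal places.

0.0859

E[U] = 0.375,  E[W] = 1.9375
E[UW] = 0.8125
cov(U,W) = E[UW] − E[U]E[W] = 0.8125 − (0.375)(1.9375) = 0.0859375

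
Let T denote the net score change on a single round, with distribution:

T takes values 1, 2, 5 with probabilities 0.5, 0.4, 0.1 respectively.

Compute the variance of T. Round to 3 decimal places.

1.360

E[T] = (1)(0.5) + (2)(0.4) + (5)(0.1) = 1.8
E[T²] = (1)²(0.5) + (2)²(0.4) + (5)²(0.1) = 4.6
Var(T) = E[T²] − (E[T])² = 4.6 − (1.8)² = 1.36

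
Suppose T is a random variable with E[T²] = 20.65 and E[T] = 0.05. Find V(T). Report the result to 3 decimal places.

V(T) = 20.65 − (0.05)² = 20.6475

20.648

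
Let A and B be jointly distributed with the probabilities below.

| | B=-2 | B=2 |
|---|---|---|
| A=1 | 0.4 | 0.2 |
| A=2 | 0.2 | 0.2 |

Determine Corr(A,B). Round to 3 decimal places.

E[A] = 1.4,  E[B] = -0.4
E[AB] = -0.4
Cov(A,B) = E[AB] − E[A]E[B] = -0.4 − (1.4)(-0.4) = 0.16
Var(A) = 0.24,  Var(B) = 3.84
ρ = 0.16 / √(0.24·3.84) ≈ 0.167

0.167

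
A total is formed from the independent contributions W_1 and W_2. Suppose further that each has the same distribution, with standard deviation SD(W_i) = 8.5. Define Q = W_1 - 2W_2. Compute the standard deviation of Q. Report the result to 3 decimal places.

var(W_i) = (8.5)² = 72.25
By independence, var(Q) = (1)²var(W_1) + (-2)²var(W_2)
= (1)²·72.25 + (-2)²·72.25 = 361.25
SD(Q) = √361.25 ≈ 19.007

19.007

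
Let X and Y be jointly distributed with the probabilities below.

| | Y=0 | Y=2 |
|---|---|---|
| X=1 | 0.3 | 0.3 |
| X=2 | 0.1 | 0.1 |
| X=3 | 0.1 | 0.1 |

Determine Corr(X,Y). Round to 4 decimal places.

E[X] = 1.6,  E[Y] = 1
E[XY] = 1.6
cov(X,Y) = E[XY] − E[X]E[Y] = 1.6 − (1.6)(1) = 0
Var(X) = 0.64,  Var(Y) = 1
ρ = 0 / √(0.64·1) ≈ 0.0000

0.0000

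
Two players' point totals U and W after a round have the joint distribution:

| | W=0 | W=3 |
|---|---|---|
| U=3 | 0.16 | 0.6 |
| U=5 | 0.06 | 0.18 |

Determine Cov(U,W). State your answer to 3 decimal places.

E[U] = 3.48,  E[W] = 2.34
E[UW] = 8.1
Cov(U,W) = E[UW] − E[U]E[W] = 8.1 − (3.48)(2.34) = -0.0432

-0.043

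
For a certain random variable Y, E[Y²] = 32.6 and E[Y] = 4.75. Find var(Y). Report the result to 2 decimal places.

var(Y) = 32.6 − (4.75)² = 10.0375

10.04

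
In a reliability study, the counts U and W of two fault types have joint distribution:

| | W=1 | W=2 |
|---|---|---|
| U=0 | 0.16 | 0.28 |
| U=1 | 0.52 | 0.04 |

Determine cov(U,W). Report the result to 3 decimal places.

-0.139

E[U] = 0.56,  E[W] = 1.32
E[UW] = 0.6
cov(U,W) = E[UW] − E[U]E[W] = 0.6 − (0.56)(1.32) = -0.1392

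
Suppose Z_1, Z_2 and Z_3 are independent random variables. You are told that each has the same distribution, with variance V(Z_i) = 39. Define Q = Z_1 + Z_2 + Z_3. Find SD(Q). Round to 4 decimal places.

10.8167

By independence, V(Q) = (1)²V(Z_1) + (1)²V(Z_2) + (1)²V(Z_3)
= (1)²·39 + (1)²·39 + (1)²·39 = 117
SD(Q) = √117 ≈ 10.8167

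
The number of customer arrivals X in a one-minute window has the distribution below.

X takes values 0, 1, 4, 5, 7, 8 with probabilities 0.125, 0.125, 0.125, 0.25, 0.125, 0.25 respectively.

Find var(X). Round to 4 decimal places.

E[X] = (0)(0.125) + (1)(0.125) + (4)(0.125) + (5)(0.25) + (7)(0.125) + (8)(0.25) = 4.75
E[X²] = (0)²(0.125) + (1)²(0.125) + (4)²(0.125) + (5)²(0.25) + (7)²(0.125) + (8)²(0.25) = 30.5
var(X) = E[X²] − (E[X])² = 30.5 − (4.75)² = 7.9375

7.9375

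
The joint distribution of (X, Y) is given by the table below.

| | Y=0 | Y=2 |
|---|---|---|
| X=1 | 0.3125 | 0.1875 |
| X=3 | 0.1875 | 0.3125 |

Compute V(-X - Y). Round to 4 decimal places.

2.5000

E[X] = 2,  E[Y] = 1,  E[XY] = 2.25
V(X) = 5 − (2)² = 1;  V(Y) = 2 − (1)² = 1
Cov(X,Y) = 2.25 − (2)(1) = 0.25
V(-X - Y) = (-1)²·1 + (-1)²·1 + 2·(-1)·(-1)·0.25 = 2.5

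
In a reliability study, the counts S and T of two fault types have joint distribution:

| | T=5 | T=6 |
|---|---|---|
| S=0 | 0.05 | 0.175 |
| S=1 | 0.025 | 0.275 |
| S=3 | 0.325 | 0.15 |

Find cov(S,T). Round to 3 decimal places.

E[S] = 1.725,  E[T] = 5.6
E[ST] = 9.35
cov(S,T) = E[ST] − E[S]E[T] = 9.35 − (1.725)(5.6) = -0.31

-0.310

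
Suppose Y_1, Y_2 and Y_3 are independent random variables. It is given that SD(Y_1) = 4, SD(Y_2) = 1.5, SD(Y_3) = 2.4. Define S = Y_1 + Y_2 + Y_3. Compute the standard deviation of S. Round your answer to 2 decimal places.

4.90

var(Y_1) = 16, var(Y_2) = 2.25, var(Y_3) = 5.76
By independence, var(S) = (1)²var(Y_1) + (1)²var(Y_2) + (1)²var(Y_3)
= (1)²·16 + (1)²·2.25 + (1)²·5.76 = 24.01
SD(S) = √24.01 ≈ 4.90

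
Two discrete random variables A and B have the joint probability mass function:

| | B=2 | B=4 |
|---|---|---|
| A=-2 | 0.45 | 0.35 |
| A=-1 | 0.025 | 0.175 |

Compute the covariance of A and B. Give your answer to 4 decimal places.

0.1400

E[A] = -1.8,  E[B] = 3.05
E[AB] = -5.35
cov(A,B) = E[AB] − E[A]E[B] = -5.35 − (-1.8)(3.05) = 0.14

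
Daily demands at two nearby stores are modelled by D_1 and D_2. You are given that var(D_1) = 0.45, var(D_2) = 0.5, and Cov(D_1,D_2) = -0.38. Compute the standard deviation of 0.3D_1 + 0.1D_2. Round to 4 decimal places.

var(0.3D_1 + 0.1D_2) = (0.3)²·var(D_1) + (0.1)²·var(D_2) + 2·(0.3)·(0.1)·Cov(D_1,D_2)
= 0.09·0.45 + 0.01·0.5 + 0.06·-0.38 = 0.0227
SD(0.3D_1 + 0.1D_2) = √0.0227 ≈ 0.1507

0.1507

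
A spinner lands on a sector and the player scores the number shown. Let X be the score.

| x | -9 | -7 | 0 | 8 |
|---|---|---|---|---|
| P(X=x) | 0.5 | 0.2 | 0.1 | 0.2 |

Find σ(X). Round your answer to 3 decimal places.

E[X] = (-9)(0.5) + (-7)(0.2) + (0)(0.1) + (8)(0.2) = -4.3
E[X²] = (-9)²(0.5) + (-7)²(0.2) + (0)²(0.1) + (8)²(0.2) = 63.1
var(X) = E[X²] − (E[X])² = 63.1 − (-4.3)² = 44.61
σ(X) = √44.61 ≈ 6.679

6.679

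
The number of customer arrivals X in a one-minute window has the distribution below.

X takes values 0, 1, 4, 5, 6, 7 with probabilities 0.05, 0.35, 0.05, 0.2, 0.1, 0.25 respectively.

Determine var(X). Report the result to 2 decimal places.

E[X] = (0)(0.05) + (1)(0.35) + (4)(0.05) + (5)(0.2) + (6)(0.1) + (7)(0.25) = 3.9
E[X²] = (0)²(0.05) + (1)²(0.35) + (4)²(0.05) + (5)²(0.2) + (6)²(0.1) + (7)²(0.25) = 22
var(X) = E[X²] − (E[X])² = 22 − (3.9)² = 6.79

6.79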